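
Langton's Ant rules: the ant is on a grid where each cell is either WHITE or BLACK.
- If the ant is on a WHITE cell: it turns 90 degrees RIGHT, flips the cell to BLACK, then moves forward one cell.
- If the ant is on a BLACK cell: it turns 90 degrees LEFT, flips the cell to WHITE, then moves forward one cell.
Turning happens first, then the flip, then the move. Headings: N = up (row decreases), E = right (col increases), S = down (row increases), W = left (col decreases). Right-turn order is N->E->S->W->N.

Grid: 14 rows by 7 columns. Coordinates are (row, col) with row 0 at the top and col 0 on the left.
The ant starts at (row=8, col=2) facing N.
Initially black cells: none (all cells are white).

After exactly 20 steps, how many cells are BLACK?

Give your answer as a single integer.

Step 1: on WHITE (8,2): turn R to E, flip to black, move to (8,3). |black|=1
Step 2: on WHITE (8,3): turn R to S, flip to black, move to (9,3). |black|=2
Step 3: on WHITE (9,3): turn R to W, flip to black, move to (9,2). |black|=3
Step 4: on WHITE (9,2): turn R to N, flip to black, move to (8,2). |black|=4
Step 5: on BLACK (8,2): turn L to W, flip to white, move to (8,1). |black|=3
Step 6: on WHITE (8,1): turn R to N, flip to black, move to (7,1). |black|=4
Step 7: on WHITE (7,1): turn R to E, flip to black, move to (7,2). |black|=5
Step 8: on WHITE (7,2): turn R to S, flip to black, move to (8,2). |black|=6
Step 9: on WHITE (8,2): turn R to W, flip to black, move to (8,1). |black|=7
Step 10: on BLACK (8,1): turn L to S, flip to white, move to (9,1). |black|=6
Step 11: on WHITE (9,1): turn R to W, flip to black, move to (9,0). |black|=7
Step 12: on WHITE (9,0): turn R to N, flip to black, move to (8,0). |black|=8
Step 13: on WHITE (8,0): turn R to E, flip to black, move to (8,1). |black|=9
Step 14: on WHITE (8,1): turn R to S, flip to black, move to (9,1). |black|=10
Step 15: on BLACK (9,1): turn L to E, flip to white, move to (9,2). |black|=9
Step 16: on BLACK (9,2): turn L to N, flip to white, move to (8,2). |black|=8
Step 17: on BLACK (8,2): turn L to W, flip to white, move to (8,1). |black|=7
Step 18: on BLACK (8,1): turn L to S, flip to white, move to (9,1). |black|=6
Step 19: on WHITE (9,1): turn R to W, flip to black, move to (9,0). |black|=7
Step 20: on BLACK (9,0): turn L to S, flip to white, move to (10,0). |black|=6

Answer: 6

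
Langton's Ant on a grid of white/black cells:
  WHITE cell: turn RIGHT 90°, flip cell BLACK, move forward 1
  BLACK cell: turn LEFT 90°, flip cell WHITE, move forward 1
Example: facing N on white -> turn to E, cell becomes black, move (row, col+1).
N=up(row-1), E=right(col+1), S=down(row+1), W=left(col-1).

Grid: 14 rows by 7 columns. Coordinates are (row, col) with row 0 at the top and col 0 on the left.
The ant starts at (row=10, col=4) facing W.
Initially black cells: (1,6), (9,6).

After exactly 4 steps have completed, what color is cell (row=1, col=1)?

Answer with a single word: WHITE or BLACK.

Answer: WHITE

Derivation:
Step 1: on WHITE (10,4): turn R to N, flip to black, move to (9,4). |black|=3
Step 2: on WHITE (9,4): turn R to E, flip to black, move to (9,5). |black|=4
Step 3: on WHITE (9,5): turn R to S, flip to black, move to (10,5). |black|=5
Step 4: on WHITE (10,5): turn R to W, flip to black, move to (10,4). |black|=6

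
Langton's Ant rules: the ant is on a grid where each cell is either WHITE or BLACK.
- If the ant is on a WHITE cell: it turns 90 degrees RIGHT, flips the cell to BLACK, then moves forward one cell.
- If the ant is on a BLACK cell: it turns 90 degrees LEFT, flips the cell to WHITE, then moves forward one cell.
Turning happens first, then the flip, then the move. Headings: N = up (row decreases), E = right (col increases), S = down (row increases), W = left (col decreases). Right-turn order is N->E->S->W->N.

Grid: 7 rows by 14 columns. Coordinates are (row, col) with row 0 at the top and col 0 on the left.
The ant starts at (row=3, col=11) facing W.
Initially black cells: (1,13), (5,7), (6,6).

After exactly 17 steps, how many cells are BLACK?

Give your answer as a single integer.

Step 1: on WHITE (3,11): turn R to N, flip to black, move to (2,11). |black|=4
Step 2: on WHITE (2,11): turn R to E, flip to black, move to (2,12). |black|=5
Step 3: on WHITE (2,12): turn R to S, flip to black, move to (3,12). |black|=6
Step 4: on WHITE (3,12): turn R to W, flip to black, move to (3,11). |black|=7
Step 5: on BLACK (3,11): turn L to S, flip to white, move to (4,11). |black|=6
Step 6: on WHITE (4,11): turn R to W, flip to black, move to (4,10). |black|=7
Step 7: on WHITE (4,10): turn R to N, flip to black, move to (3,10). |black|=8
Step 8: on WHITE (3,10): turn R to E, flip to black, move to (3,11). |black|=9
Step 9: on WHITE (3,11): turn R to S, flip to black, move to (4,11). |black|=10
Step 10: on BLACK (4,11): turn L to E, flip to white, move to (4,12). |black|=9
Step 11: on WHITE (4,12): turn R to S, flip to black, move to (5,12). |black|=10
Step 12: on WHITE (5,12): turn R to W, flip to black, move to (5,11). |black|=11
Step 13: on WHITE (5,11): turn R to N, flip to black, move to (4,11). |black|=12
Step 14: on WHITE (4,11): turn R to E, flip to black, move to (4,12). |black|=13
Step 15: on BLACK (4,12): turn L to N, flip to white, move to (3,12). |black|=12
Step 16: on BLACK (3,12): turn L to W, flip to white, move to (3,11). |black|=11
Step 17: on BLACK (3,11): turn L to S, flip to white, move to (4,11). |black|=10

Answer: 10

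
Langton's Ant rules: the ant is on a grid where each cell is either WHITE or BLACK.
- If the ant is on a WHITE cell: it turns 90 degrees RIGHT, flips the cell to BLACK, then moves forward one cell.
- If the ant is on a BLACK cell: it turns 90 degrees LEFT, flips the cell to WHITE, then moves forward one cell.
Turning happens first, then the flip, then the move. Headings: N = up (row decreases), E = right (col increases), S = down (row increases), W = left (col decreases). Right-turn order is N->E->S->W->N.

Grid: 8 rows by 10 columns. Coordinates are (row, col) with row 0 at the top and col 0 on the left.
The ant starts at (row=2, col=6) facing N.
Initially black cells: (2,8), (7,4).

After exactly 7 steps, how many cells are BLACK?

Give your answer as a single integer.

Answer: 7

Derivation:
Step 1: on WHITE (2,6): turn R to E, flip to black, move to (2,7). |black|=3
Step 2: on WHITE (2,7): turn R to S, flip to black, move to (3,7). |black|=4
Step 3: on WHITE (3,7): turn R to W, flip to black, move to (3,6). |black|=5
Step 4: on WHITE (3,6): turn R to N, flip to black, move to (2,6). |black|=6
Step 5: on BLACK (2,6): turn L to W, flip to white, move to (2,5). |black|=5
Step 6: on WHITE (2,5): turn R to N, flip to black, move to (1,5). |black|=6
Step 7: on WHITE (1,5): turn R to E, flip to black, move to (1,6). |black|=7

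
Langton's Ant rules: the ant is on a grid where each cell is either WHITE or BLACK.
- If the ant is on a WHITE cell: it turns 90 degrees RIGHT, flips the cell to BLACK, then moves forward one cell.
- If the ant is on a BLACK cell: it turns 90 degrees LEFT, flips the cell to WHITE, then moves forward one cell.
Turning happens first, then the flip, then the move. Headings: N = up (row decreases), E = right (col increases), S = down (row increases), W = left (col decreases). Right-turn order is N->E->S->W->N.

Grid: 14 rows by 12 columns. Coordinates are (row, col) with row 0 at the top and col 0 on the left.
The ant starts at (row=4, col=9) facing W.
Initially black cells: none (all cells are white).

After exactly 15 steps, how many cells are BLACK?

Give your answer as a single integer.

Step 1: on WHITE (4,9): turn R to N, flip to black, move to (3,9). |black|=1
Step 2: on WHITE (3,9): turn R to E, flip to black, move to (3,10). |black|=2
Step 3: on WHITE (3,10): turn R to S, flip to black, move to (4,10). |black|=3
Step 4: on WHITE (4,10): turn R to W, flip to black, move to (4,9). |black|=4
Step 5: on BLACK (4,9): turn L to S, flip to white, move to (5,9). |black|=3
Step 6: on WHITE (5,9): turn R to W, flip to black, move to (5,8). |black|=4
Step 7: on WHITE (5,8): turn R to N, flip to black, move to (4,8). |black|=5
Step 8: on WHITE (4,8): turn R to E, flip to black, move to (4,9). |black|=6
Step 9: on WHITE (4,9): turn R to S, flip to black, move to (5,9). |black|=7
Step 10: on BLACK (5,9): turn L to E, flip to white, move to (5,10). |black|=6
Step 11: on WHITE (5,10): turn R to S, flip to black, move to (6,10). |black|=7
Step 12: on WHITE (6,10): turn R to W, flip to black, move to (6,9). |black|=8
Step 13: on WHITE (6,9): turn R to N, flip to black, move to (5,9). |black|=9
Step 14: on WHITE (5,9): turn R to E, flip to black, move to (5,10). |black|=10
Step 15: on BLACK (5,10): turn L to N, flip to white, move to (4,10). |black|=9

Answer: 9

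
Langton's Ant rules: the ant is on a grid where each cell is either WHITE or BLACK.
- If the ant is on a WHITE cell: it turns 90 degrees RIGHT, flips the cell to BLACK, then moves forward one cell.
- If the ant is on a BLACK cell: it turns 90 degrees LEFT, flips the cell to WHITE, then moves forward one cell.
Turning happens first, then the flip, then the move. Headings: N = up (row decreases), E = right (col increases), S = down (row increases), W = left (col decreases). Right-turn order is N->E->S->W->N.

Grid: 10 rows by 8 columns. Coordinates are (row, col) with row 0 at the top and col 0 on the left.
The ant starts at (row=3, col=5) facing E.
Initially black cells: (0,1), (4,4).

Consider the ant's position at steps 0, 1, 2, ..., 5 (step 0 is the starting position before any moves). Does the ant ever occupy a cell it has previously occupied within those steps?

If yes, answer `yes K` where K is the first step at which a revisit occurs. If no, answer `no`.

Step 1: on WHITE (3,5): turn R to S, flip to black, move to (4,5). |black|=3 — new cell
Step 2: on WHITE (4,5): turn R to W, flip to black, move to (4,4). |black|=4 — new cell
Step 3: on BLACK (4,4): turn L to S, flip to white, move to (5,4). |black|=3 — new cell
Step 4: on WHITE (5,4): turn R to W, flip to black, move to (5,3). |black|=4 — new cell
Step 5: on WHITE (5,3): turn R to N, flip to black, move to (4,3). |black|=5 — new cell
No revisit within 5 steps.

Answer: no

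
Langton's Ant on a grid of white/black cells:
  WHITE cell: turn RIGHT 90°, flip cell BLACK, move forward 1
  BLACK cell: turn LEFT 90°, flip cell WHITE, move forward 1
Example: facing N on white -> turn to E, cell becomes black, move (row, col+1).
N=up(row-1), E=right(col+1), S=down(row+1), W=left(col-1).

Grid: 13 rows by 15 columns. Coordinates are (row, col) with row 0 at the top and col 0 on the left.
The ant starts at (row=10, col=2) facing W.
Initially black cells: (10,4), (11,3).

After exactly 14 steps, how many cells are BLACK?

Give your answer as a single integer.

Answer: 6

Derivation:
Step 1: on WHITE (10,2): turn R to N, flip to black, move to (9,2). |black|=3
Step 2: on WHITE (9,2): turn R to E, flip to black, move to (9,3). |black|=4
Step 3: on WHITE (9,3): turn R to S, flip to black, move to (10,3). |black|=5
Step 4: on WHITE (10,3): turn R to W, flip to black, move to (10,2). |black|=6
Step 5: on BLACK (10,2): turn L to S, flip to white, move to (11,2). |black|=5
Step 6: on WHITE (11,2): turn R to W, flip to black, move to (11,1). |black|=6
Step 7: on WHITE (11,1): turn R to N, flip to black, move to (10,1). |black|=7
Step 8: on WHITE (10,1): turn R to E, flip to black, move to (10,2). |black|=8
Step 9: on WHITE (10,2): turn R to S, flip to black, move to (11,2). |black|=9
Step 10: on BLACK (11,2): turn L to E, flip to white, move to (11,3). |black|=8
Step 11: on BLACK (11,3): turn L to N, flip to white, move to (10,3). |black|=7
Step 12: on BLACK (10,3): turn L to W, flip to white, move to (10,2). |black|=6
Step 13: on BLACK (10,2): turn L to S, flip to white, move to (11,2). |black|=5
Step 14: on WHITE (11,2): turn R to W, flip to black, move to (11,1). |black|=6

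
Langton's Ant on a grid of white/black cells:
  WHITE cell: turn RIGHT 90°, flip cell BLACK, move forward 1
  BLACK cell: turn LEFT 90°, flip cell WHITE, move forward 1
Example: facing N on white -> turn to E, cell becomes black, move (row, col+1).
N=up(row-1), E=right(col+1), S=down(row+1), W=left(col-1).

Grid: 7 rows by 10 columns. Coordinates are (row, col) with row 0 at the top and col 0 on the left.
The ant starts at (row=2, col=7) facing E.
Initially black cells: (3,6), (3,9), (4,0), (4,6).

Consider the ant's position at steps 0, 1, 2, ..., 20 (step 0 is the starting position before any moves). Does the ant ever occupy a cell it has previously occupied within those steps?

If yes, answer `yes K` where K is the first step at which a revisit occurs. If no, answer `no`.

Answer: yes 7

Derivation:
Step 1: on WHITE (2,7): turn R to S, flip to black, move to (3,7). |black|=5 — new cell
Step 2: on WHITE (3,7): turn R to W, flip to black, move to (3,6). |black|=6 — new cell
Step 3: on BLACK (3,6): turn L to S, flip to white, move to (4,6). |black|=5 — new cell
Step 4: on BLACK (4,6): turn L to E, flip to white, move to (4,7). |black|=4 — new cell
Step 5: on WHITE (4,7): turn R to S, flip to black, move to (5,7). |black|=5 — new cell
Step 6: on WHITE (5,7): turn R to W, flip to black, move to (5,6). |black|=6 — new cell
Step 7: on WHITE (5,6): turn R to N, flip to black, move to (4,6). |black|=7 — REVISIT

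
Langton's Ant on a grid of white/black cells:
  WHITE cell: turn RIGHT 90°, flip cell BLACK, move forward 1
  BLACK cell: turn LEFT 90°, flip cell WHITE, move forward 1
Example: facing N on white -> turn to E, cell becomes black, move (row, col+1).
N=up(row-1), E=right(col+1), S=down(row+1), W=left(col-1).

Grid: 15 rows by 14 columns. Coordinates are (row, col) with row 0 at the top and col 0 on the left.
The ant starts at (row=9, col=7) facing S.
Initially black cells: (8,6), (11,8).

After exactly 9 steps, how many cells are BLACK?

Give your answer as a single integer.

Answer: 7

Derivation:
Step 1: on WHITE (9,7): turn R to W, flip to black, move to (9,6). |black|=3
Step 2: on WHITE (9,6): turn R to N, flip to black, move to (8,6). |black|=4
Step 3: on BLACK (8,6): turn L to W, flip to white, move to (8,5). |black|=3
Step 4: on WHITE (8,5): turn R to N, flip to black, move to (7,5). |black|=4
Step 5: on WHITE (7,5): turn R to E, flip to black, move to (7,6). |black|=5
Step 6: on WHITE (7,6): turn R to S, flip to black, move to (8,6). |black|=6
Step 7: on WHITE (8,6): turn R to W, flip to black, move to (8,5). |black|=7
Step 8: on BLACK (8,5): turn L to S, flip to white, move to (9,5). |black|=6
Step 9: on WHITE (9,5): turn R to W, flip to black, move to (9,4). |black|=7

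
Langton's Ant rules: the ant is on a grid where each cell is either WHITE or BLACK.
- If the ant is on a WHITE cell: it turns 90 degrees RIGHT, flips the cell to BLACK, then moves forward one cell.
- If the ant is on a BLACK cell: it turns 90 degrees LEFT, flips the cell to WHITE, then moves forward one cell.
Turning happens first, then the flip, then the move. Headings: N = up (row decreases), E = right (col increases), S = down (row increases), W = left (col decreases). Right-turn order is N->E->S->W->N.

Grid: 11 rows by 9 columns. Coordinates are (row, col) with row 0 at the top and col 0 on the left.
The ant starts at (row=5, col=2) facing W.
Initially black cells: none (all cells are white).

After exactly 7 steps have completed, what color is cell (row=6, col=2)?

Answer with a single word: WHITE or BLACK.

Step 1: on WHITE (5,2): turn R to N, flip to black, move to (4,2). |black|=1
Step 2: on WHITE (4,2): turn R to E, flip to black, move to (4,3). |black|=2
Step 3: on WHITE (4,3): turn R to S, flip to black, move to (5,3). |black|=3
Step 4: on WHITE (5,3): turn R to W, flip to black, move to (5,2). |black|=4
Step 5: on BLACK (5,2): turn L to S, flip to white, move to (6,2). |black|=3
Step 6: on WHITE (6,2): turn R to W, flip to black, move to (6,1). |black|=4
Step 7: on WHITE (6,1): turn R to N, flip to black, move to (5,1). |black|=5

Answer: BLACK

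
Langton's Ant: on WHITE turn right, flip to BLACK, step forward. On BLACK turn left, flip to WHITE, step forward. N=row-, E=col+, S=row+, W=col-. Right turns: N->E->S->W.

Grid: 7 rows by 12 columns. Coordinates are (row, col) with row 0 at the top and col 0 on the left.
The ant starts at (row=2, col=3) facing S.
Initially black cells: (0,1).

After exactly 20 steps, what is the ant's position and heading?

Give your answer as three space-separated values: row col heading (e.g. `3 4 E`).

Answer: 0 5 N

Derivation:
Step 1: on WHITE (2,3): turn R to W, flip to black, move to (2,2). |black|=2
Step 2: on WHITE (2,2): turn R to N, flip to black, move to (1,2). |black|=3
Step 3: on WHITE (1,2): turn R to E, flip to black, move to (1,3). |black|=4
Step 4: on WHITE (1,3): turn R to S, flip to black, move to (2,3). |black|=5
Step 5: on BLACK (2,3): turn L to E, flip to white, move to (2,4). |black|=4
Step 6: on WHITE (2,4): turn R to S, flip to black, move to (3,4). |black|=5
Step 7: on WHITE (3,4): turn R to W, flip to black, move to (3,3). |black|=6
Step 8: on WHITE (3,3): turn R to N, flip to black, move to (2,3). |black|=7
Step 9: on WHITE (2,3): turn R to E, flip to black, move to (2,4). |black|=8
Step 10: on BLACK (2,4): turn L to N, flip to white, move to (1,4). |black|=7
Step 11: on WHITE (1,4): turn R to E, flip to black, move to (1,5). |black|=8
Step 12: on WHITE (1,5): turn R to S, flip to black, move to (2,5). |black|=9
Step 13: on WHITE (2,5): turn R to W, flip to black, move to (2,4). |black|=10
Step 14: on WHITE (2,4): turn R to N, flip to black, move to (1,4). |black|=11
Step 15: on BLACK (1,4): turn L to W, flip to white, move to (1,3). |black|=10
Step 16: on BLACK (1,3): turn L to S, flip to white, move to (2,3). |black|=9
Step 17: on BLACK (2,3): turn L to E, flip to white, move to (2,4). |black|=8
Step 18: on BLACK (2,4): turn L to N, flip to white, move to (1,4). |black|=7
Step 19: on WHITE (1,4): turn R to E, flip to black, move to (1,5). |black|=8
Step 20: on BLACK (1,5): turn L to N, flip to white, move to (0,5). |black|=7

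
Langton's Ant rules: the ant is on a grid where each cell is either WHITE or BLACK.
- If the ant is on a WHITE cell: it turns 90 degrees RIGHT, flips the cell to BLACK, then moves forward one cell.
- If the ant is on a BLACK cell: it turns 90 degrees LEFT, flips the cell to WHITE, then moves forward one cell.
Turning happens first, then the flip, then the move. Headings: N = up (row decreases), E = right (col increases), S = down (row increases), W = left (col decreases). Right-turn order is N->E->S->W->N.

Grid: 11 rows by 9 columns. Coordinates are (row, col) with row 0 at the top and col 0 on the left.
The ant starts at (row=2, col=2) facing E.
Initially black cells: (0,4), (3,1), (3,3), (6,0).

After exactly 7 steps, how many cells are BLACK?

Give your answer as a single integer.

Step 1: on WHITE (2,2): turn R to S, flip to black, move to (3,2). |black|=5
Step 2: on WHITE (3,2): turn R to W, flip to black, move to (3,1). |black|=6
Step 3: on BLACK (3,1): turn L to S, flip to white, move to (4,1). |black|=5
Step 4: on WHITE (4,1): turn R to W, flip to black, move to (4,0). |black|=6
Step 5: on WHITE (4,0): turn R to N, flip to black, move to (3,0). |black|=7
Step 6: on WHITE (3,0): turn R to E, flip to black, move to (3,1). |black|=8
Step 7: on WHITE (3,1): turn R to S, flip to black, move to (4,1). |black|=9

Answer: 9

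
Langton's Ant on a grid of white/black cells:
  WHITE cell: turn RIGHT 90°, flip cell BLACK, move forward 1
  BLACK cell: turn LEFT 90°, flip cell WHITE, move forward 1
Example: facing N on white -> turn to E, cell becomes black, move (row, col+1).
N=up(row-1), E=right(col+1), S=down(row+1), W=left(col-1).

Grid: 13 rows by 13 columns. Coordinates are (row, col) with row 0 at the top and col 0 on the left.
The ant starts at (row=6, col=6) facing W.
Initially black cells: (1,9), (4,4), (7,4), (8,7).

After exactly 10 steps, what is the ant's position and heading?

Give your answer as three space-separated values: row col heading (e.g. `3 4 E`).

Answer: 7 7 E

Derivation:
Step 1: on WHITE (6,6): turn R to N, flip to black, move to (5,6). |black|=5
Step 2: on WHITE (5,6): turn R to E, flip to black, move to (5,7). |black|=6
Step 3: on WHITE (5,7): turn R to S, flip to black, move to (6,7). |black|=7
Step 4: on WHITE (6,7): turn R to W, flip to black, move to (6,6). |black|=8
Step 5: on BLACK (6,6): turn L to S, flip to white, move to (7,6). |black|=7
Step 6: on WHITE (7,6): turn R to W, flip to black, move to (7,5). |black|=8
Step 7: on WHITE (7,5): turn R to N, flip to black, move to (6,5). |black|=9
Step 8: on WHITE (6,5): turn R to E, flip to black, move to (6,6). |black|=10
Step 9: on WHITE (6,6): turn R to S, flip to black, move to (7,6). |black|=11
Step 10: on BLACK (7,6): turn L to E, flip to white, move to (7,7). |black|=10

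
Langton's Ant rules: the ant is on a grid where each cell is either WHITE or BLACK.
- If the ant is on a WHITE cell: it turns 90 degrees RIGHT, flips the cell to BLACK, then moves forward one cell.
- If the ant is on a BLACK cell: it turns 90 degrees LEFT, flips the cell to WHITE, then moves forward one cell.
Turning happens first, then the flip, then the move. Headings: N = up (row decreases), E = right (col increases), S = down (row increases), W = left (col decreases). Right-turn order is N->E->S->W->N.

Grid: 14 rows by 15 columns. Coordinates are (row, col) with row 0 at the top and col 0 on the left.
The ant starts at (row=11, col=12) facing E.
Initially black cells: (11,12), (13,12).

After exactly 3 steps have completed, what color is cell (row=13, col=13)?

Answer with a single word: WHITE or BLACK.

Answer: WHITE

Derivation:
Step 1: on BLACK (11,12): turn L to N, flip to white, move to (10,12). |black|=1
Step 2: on WHITE (10,12): turn R to E, flip to black, move to (10,13). |black|=2
Step 3: on WHITE (10,13): turn R to S, flip to black, move to (11,13). |black|=3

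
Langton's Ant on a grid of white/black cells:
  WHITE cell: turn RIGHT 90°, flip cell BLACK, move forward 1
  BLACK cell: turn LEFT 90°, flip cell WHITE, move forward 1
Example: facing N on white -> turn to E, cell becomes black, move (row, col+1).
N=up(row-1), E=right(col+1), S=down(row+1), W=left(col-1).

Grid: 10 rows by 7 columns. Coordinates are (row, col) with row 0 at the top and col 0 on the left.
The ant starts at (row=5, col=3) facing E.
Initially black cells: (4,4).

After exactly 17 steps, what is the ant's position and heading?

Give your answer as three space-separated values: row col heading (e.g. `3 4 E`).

Step 1: on WHITE (5,3): turn R to S, flip to black, move to (6,3). |black|=2
Step 2: on WHITE (6,3): turn R to W, flip to black, move to (6,2). |black|=3
Step 3: on WHITE (6,2): turn R to N, flip to black, move to (5,2). |black|=4
Step 4: on WHITE (5,2): turn R to E, flip to black, move to (5,3). |black|=5
Step 5: on BLACK (5,3): turn L to N, flip to white, move to (4,3). |black|=4
Step 6: on WHITE (4,3): turn R to E, flip to black, move to (4,4). |black|=5
Step 7: on BLACK (4,4): turn L to N, flip to white, move to (3,4). |black|=4
Step 8: on WHITE (3,4): turn R to E, flip to black, move to (3,5). |black|=5
Step 9: on WHITE (3,5): turn R to S, flip to black, move to (4,5). |black|=6
Step 10: on WHITE (4,5): turn R to W, flip to black, move to (4,4). |black|=7
Step 11: on WHITE (4,4): turn R to N, flip to black, move to (3,4). |black|=8
Step 12: on BLACK (3,4): turn L to W, flip to white, move to (3,3). |black|=7
Step 13: on WHITE (3,3): turn R to N, flip to black, move to (2,3). |black|=8
Step 14: on WHITE (2,3): turn R to E, flip to black, move to (2,4). |black|=9
Step 15: on WHITE (2,4): turn R to S, flip to black, move to (3,4). |black|=10
Step 16: on WHITE (3,4): turn R to W, flip to black, move to (3,3). |black|=11
Step 17: on BLACK (3,3): turn L to S, flip to white, move to (4,3). |black|=10

Answer: 4 3 S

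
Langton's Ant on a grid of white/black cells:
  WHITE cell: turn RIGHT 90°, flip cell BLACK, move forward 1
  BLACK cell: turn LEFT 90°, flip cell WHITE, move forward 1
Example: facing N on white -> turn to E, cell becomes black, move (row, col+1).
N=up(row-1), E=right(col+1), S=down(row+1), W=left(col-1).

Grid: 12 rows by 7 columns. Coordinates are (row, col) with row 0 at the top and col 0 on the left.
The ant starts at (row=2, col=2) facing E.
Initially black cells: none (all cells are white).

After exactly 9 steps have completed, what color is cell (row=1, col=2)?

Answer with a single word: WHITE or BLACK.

Answer: BLACK

Derivation:
Step 1: on WHITE (2,2): turn R to S, flip to black, move to (3,2). |black|=1
Step 2: on WHITE (3,2): turn R to W, flip to black, move to (3,1). |black|=2
Step 3: on WHITE (3,1): turn R to N, flip to black, move to (2,1). |black|=3
Step 4: on WHITE (2,1): turn R to E, flip to black, move to (2,2). |black|=4
Step 5: on BLACK (2,2): turn L to N, flip to white, move to (1,2). |black|=3
Step 6: on WHITE (1,2): turn R to E, flip to black, move to (1,3). |black|=4
Step 7: on WHITE (1,3): turn R to S, flip to black, move to (2,3). |black|=5
Step 8: on WHITE (2,3): turn R to W, flip to black, move to (2,2). |black|=6
Step 9: on WHITE (2,2): turn R to N, flip to black, move to (1,2). |black|=7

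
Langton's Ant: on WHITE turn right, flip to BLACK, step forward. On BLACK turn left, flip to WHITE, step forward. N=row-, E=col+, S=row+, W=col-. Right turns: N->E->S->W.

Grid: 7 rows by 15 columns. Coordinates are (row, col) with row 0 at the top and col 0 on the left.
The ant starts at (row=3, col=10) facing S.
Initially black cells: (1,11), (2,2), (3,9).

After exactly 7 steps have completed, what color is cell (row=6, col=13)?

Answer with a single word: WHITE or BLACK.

Step 1: on WHITE (3,10): turn R to W, flip to black, move to (3,9). |black|=4
Step 2: on BLACK (3,9): turn L to S, flip to white, move to (4,9). |black|=3
Step 3: on WHITE (4,9): turn R to W, flip to black, move to (4,8). |black|=4
Step 4: on WHITE (4,8): turn R to N, flip to black, move to (3,8). |black|=5
Step 5: on WHITE (3,8): turn R to E, flip to black, move to (3,9). |black|=6
Step 6: on WHITE (3,9): turn R to S, flip to black, move to (4,9). |black|=7
Step 7: on BLACK (4,9): turn L to E, flip to white, move to (4,10). |black|=6

Answer: WHITE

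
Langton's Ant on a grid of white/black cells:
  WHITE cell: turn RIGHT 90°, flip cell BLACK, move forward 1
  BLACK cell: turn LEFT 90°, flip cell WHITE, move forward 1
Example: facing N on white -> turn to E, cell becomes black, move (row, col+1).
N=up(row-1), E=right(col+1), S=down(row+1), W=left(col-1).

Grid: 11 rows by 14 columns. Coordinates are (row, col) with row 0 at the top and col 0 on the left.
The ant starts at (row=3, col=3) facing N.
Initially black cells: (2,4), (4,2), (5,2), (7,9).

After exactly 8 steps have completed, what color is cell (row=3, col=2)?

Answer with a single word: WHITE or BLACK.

Answer: BLACK

Derivation:
Step 1: on WHITE (3,3): turn R to E, flip to black, move to (3,4). |black|=5
Step 2: on WHITE (3,4): turn R to S, flip to black, move to (4,4). |black|=6
Step 3: on WHITE (4,4): turn R to W, flip to black, move to (4,3). |black|=7
Step 4: on WHITE (4,3): turn R to N, flip to black, move to (3,3). |black|=8
Step 5: on BLACK (3,3): turn L to W, flip to white, move to (3,2). |black|=7
Step 6: on WHITE (3,2): turn R to N, flip to black, move to (2,2). |black|=8
Step 7: on WHITE (2,2): turn R to E, flip to black, move to (2,3). |black|=9
Step 8: on WHITE (2,3): turn R to S, flip to black, move to (3,3). |black|=10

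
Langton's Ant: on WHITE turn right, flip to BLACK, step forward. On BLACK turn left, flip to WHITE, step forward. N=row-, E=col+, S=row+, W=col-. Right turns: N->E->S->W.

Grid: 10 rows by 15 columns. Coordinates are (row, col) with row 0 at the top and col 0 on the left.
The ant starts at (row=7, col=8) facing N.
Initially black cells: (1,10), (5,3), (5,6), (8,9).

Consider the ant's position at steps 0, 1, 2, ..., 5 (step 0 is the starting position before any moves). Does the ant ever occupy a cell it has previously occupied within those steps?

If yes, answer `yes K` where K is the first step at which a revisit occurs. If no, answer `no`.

Answer: no

Derivation:
Step 1: on WHITE (7,8): turn R to E, flip to black, move to (7,9). |black|=5 — new cell
Step 2: on WHITE (7,9): turn R to S, flip to black, move to (8,9). |black|=6 — new cell
Step 3: on BLACK (8,9): turn L to E, flip to white, move to (8,10). |black|=5 — new cell
Step 4: on WHITE (8,10): turn R to S, flip to black, move to (9,10). |black|=6 — new cell
Step 5: on WHITE (9,10): turn R to W, flip to black, move to (9,9). |black|=7 — new cell
No revisit within 5 steps.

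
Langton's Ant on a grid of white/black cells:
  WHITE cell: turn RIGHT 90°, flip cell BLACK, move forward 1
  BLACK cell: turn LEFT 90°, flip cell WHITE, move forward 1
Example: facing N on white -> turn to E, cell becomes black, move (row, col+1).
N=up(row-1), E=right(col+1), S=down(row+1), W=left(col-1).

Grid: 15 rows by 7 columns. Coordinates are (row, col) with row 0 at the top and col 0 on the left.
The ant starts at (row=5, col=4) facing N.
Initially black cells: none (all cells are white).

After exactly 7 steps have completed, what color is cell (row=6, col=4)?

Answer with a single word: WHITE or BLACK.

Answer: BLACK

Derivation:
Step 1: on WHITE (5,4): turn R to E, flip to black, move to (5,5). |black|=1
Step 2: on WHITE (5,5): turn R to S, flip to black, move to (6,5). |black|=2
Step 3: on WHITE (6,5): turn R to W, flip to black, move to (6,4). |black|=3
Step 4: on WHITE (6,4): turn R to N, flip to black, move to (5,4). |black|=4
Step 5: on BLACK (5,4): turn L to W, flip to white, move to (5,3). |black|=3
Step 6: on WHITE (5,3): turn R to N, flip to black, move to (4,3). |black|=4
Step 7: on WHITE (4,3): turn R to E, flip to black, move to (4,4). |black|=5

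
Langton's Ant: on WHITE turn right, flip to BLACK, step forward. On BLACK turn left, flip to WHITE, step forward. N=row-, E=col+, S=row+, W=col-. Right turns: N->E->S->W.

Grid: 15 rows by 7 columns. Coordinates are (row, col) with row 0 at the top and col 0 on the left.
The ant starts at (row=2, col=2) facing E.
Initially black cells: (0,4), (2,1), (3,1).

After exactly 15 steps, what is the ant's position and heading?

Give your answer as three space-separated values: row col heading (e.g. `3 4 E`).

Step 1: on WHITE (2,2): turn R to S, flip to black, move to (3,2). |black|=4
Step 2: on WHITE (3,2): turn R to W, flip to black, move to (3,1). |black|=5
Step 3: on BLACK (3,1): turn L to S, flip to white, move to (4,1). |black|=4
Step 4: on WHITE (4,1): turn R to W, flip to black, move to (4,0). |black|=5
Step 5: on WHITE (4,0): turn R to N, flip to black, move to (3,0). |black|=6
Step 6: on WHITE (3,0): turn R to E, flip to black, move to (3,1). |black|=7
Step 7: on WHITE (3,1): turn R to S, flip to black, move to (4,1). |black|=8
Step 8: on BLACK (4,1): turn L to E, flip to white, move to (4,2). |black|=7
Step 9: on WHITE (4,2): turn R to S, flip to black, move to (5,2). |black|=8
Step 10: on WHITE (5,2): turn R to W, flip to black, move to (5,1). |black|=9
Step 11: on WHITE (5,1): turn R to N, flip to black, move to (4,1). |black|=10
Step 12: on WHITE (4,1): turn R to E, flip to black, move to (4,2). |black|=11
Step 13: on BLACK (4,2): turn L to N, flip to white, move to (3,2). |black|=10
Step 14: on BLACK (3,2): turn L to W, flip to white, move to (3,1). |black|=9
Step 15: on BLACK (3,1): turn L to S, flip to white, move to (4,1). |black|=8

Answer: 4 1 S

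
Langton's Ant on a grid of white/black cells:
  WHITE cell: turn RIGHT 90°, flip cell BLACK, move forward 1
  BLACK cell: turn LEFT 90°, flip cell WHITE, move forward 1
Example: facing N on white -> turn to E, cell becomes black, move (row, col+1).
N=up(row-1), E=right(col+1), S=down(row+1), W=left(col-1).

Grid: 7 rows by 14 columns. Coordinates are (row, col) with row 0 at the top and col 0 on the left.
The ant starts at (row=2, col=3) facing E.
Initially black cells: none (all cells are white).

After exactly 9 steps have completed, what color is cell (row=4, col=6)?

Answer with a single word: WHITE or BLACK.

Answer: WHITE

Derivation:
Step 1: on WHITE (2,3): turn R to S, flip to black, move to (3,3). |black|=1
Step 2: on WHITE (3,3): turn R to W, flip to black, move to (3,2). |black|=2
Step 3: on WHITE (3,2): turn R to N, flip to black, move to (2,2). |black|=3
Step 4: on WHITE (2,2): turn R to E, flip to black, move to (2,3). |black|=4
Step 5: on BLACK (2,3): turn L to N, flip to white, move to (1,3). |black|=3
Step 6: on WHITE (1,3): turn R to E, flip to black, move to (1,4). |black|=4
Step 7: on WHITE (1,4): turn R to S, flip to black, move to (2,4). |black|=5
Step 8: on WHITE (2,4): turn R to W, flip to black, move to (2,3). |black|=6
Step 9: on WHITE (2,3): turn R to N, flip to black, move to (1,3). |black|=7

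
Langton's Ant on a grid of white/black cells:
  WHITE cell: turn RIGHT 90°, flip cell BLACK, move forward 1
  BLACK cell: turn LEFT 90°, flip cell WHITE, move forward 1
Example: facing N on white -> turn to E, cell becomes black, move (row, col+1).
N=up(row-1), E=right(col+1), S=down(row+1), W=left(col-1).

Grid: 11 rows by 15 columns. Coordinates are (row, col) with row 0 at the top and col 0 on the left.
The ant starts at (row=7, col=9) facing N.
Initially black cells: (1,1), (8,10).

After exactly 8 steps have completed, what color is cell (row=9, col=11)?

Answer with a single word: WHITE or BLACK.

Answer: BLACK

Derivation:
Step 1: on WHITE (7,9): turn R to E, flip to black, move to (7,10). |black|=3
Step 2: on WHITE (7,10): turn R to S, flip to black, move to (8,10). |black|=4
Step 3: on BLACK (8,10): turn L to E, flip to white, move to (8,11). |black|=3
Step 4: on WHITE (8,11): turn R to S, flip to black, move to (9,11). |black|=4
Step 5: on WHITE (9,11): turn R to W, flip to black, move to (9,10). |black|=5
Step 6: on WHITE (9,10): turn R to N, flip to black, move to (8,10). |black|=6
Step 7: on WHITE (8,10): turn R to E, flip to black, move to (8,11). |black|=7
Step 8: on BLACK (8,11): turn L to N, flip to white, move to (7,11). |black|=6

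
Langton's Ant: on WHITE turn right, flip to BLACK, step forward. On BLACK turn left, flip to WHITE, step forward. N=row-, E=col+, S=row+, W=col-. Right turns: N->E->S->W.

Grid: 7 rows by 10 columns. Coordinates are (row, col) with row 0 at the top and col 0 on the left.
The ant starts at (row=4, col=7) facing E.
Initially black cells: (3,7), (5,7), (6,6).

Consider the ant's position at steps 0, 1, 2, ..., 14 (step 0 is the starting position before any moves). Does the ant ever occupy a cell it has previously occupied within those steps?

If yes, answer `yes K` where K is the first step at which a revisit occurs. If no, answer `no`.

Step 1: on WHITE (4,7): turn R to S, flip to black, move to (5,7). |black|=4 — new cell
Step 2: on BLACK (5,7): turn L to E, flip to white, move to (5,8). |black|=3 — new cell
Step 3: on WHITE (5,8): turn R to S, flip to black, move to (6,8). |black|=4 — new cell
Step 4: on WHITE (6,8): turn R to W, flip to black, move to (6,7). |black|=5 — new cell
Step 5: on WHITE (6,7): turn R to N, flip to black, move to (5,7). |black|=6 — REVISIT

Answer: yes 5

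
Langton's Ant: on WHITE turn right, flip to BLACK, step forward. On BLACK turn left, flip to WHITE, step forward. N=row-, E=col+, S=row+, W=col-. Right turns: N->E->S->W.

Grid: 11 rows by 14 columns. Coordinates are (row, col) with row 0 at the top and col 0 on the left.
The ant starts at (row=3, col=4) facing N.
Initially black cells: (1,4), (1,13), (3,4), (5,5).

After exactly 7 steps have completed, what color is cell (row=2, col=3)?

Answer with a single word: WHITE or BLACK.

Step 1: on BLACK (3,4): turn L to W, flip to white, move to (3,3). |black|=3
Step 2: on WHITE (3,3): turn R to N, flip to black, move to (2,3). |black|=4
Step 3: on WHITE (2,3): turn R to E, flip to black, move to (2,4). |black|=5
Step 4: on WHITE (2,4): turn R to S, flip to black, move to (3,4). |black|=6
Step 5: on WHITE (3,4): turn R to W, flip to black, move to (3,3). |black|=7
Step 6: on BLACK (3,3): turn L to S, flip to white, move to (4,3). |black|=6
Step 7: on WHITE (4,3): turn R to W, flip to black, move to (4,2). |black|=7

Answer: BLACK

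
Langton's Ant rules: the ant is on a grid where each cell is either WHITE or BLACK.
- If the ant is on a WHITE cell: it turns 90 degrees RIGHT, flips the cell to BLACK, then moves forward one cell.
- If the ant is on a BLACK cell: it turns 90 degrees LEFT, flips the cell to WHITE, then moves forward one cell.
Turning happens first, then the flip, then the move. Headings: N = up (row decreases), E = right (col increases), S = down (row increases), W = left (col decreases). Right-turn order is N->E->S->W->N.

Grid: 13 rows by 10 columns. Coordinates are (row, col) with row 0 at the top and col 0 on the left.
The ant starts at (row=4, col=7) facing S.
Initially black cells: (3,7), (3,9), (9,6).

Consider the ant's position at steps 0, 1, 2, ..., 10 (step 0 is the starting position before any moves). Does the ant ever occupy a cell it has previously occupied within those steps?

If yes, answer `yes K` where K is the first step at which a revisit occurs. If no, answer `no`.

Answer: yes 7

Derivation:
Step 1: on WHITE (4,7): turn R to W, flip to black, move to (4,6). |black|=4 — new cell
Step 2: on WHITE (4,6): turn R to N, flip to black, move to (3,6). |black|=5 — new cell
Step 3: on WHITE (3,6): turn R to E, flip to black, move to (3,7). |black|=6 — new cell
Step 4: on BLACK (3,7): turn L to N, flip to white, move to (2,7). |black|=5 — new cell
Step 5: on WHITE (2,7): turn R to E, flip to black, move to (2,8). |black|=6 — new cell
Step 6: on WHITE (2,8): turn R to S, flip to black, move to (3,8). |black|=7 — new cell
Step 7: on WHITE (3,8): turn R to W, flip to black, move to (3,7). |black|=8 — REVISIT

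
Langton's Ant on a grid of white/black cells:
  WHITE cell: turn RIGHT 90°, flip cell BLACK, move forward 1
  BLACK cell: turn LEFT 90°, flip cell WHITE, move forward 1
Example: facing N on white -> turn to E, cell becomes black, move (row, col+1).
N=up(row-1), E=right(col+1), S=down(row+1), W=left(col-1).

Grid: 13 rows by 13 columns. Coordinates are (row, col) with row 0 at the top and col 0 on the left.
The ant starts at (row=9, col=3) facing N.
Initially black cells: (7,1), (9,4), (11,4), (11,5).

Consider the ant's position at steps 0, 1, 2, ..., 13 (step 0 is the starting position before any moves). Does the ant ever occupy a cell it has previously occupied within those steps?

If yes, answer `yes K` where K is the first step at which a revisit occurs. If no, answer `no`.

Answer: yes 5

Derivation:
Step 1: on WHITE (9,3): turn R to E, flip to black, move to (9,4). |black|=5 — new cell
Step 2: on BLACK (9,4): turn L to N, flip to white, move to (8,4). |black|=4 — new cell
Step 3: on WHITE (8,4): turn R to E, flip to black, move to (8,5). |black|=5 — new cell
Step 4: on WHITE (8,5): turn R to S, flip to black, move to (9,5). |black|=6 — new cell
Step 5: on WHITE (9,5): turn R to W, flip to black, move to (9,4). |black|=7 — REVISIT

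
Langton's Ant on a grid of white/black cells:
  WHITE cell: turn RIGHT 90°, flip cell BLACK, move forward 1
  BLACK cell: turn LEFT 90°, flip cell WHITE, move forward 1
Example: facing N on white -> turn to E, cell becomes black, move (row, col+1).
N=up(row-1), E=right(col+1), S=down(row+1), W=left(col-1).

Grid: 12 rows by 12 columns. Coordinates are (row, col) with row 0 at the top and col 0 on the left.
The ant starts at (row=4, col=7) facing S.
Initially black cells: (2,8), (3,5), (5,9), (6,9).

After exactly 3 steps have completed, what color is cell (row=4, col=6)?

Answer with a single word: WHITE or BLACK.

Answer: BLACK

Derivation:
Step 1: on WHITE (4,7): turn R to W, flip to black, move to (4,6). |black|=5
Step 2: on WHITE (4,6): turn R to N, flip to black, move to (3,6). |black|=6
Step 3: on WHITE (3,6): turn R to E, flip to black, move to (3,7). |black|=7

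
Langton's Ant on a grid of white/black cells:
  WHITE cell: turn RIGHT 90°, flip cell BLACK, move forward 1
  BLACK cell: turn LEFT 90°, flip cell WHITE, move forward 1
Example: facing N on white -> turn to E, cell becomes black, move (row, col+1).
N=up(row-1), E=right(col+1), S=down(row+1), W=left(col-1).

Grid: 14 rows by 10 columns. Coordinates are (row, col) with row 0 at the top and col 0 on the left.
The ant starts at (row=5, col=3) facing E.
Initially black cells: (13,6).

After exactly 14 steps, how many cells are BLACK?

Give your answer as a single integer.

Answer: 11

Derivation:
Step 1: on WHITE (5,3): turn R to S, flip to black, move to (6,3). |black|=2
Step 2: on WHITE (6,3): turn R to W, flip to black, move to (6,2). |black|=3
Step 3: on WHITE (6,2): turn R to N, flip to black, move to (5,2). |black|=4
Step 4: on WHITE (5,2): turn R to E, flip to black, move to (5,3). |black|=5
Step 5: on BLACK (5,3): turn L to N, flip to white, move to (4,3). |black|=4
Step 6: on WHITE (4,3): turn R to E, flip to black, move to (4,4). |black|=5
Step 7: on WHITE (4,4): turn R to S, flip to black, move to (5,4). |black|=6
Step 8: on WHITE (5,4): turn R to W, flip to black, move to (5,3). |black|=7
Step 9: on WHITE (5,3): turn R to N, flip to black, move to (4,3). |black|=8
Step 10: on BLACK (4,3): turn L to W, flip to white, move to (4,2). |black|=7
Step 11: on WHITE (4,2): turn R to N, flip to black, move to (3,2). |black|=8
Step 12: on WHITE (3,2): turn R to E, flip to black, move to (3,3). |black|=9
Step 13: on WHITE (3,3): turn R to S, flip to black, move to (4,3). |black|=10
Step 14: on WHITE (4,3): turn R to W, flip to black, move to (4,2). |black|=11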